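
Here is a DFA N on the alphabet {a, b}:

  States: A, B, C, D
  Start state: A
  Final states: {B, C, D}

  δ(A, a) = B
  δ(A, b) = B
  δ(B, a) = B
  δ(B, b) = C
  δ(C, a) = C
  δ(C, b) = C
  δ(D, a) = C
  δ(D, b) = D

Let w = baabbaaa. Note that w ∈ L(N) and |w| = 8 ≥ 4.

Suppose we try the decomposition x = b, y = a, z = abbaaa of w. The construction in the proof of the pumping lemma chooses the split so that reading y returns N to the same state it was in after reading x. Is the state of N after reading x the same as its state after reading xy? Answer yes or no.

Run of N on the first 2 characters of w = b a:
  step 0: A  (start)
  step 1: B  (read b: A→B)
  step 2: B  (read a: B→B)

After x (step 1): B. After xy (step 2): B.
They match, so y = a drives N around a cycle from B back to itself; pumping y any number of times keeps N in B before reading z, and xyⁱz ∈ L(N) for every i ≥ 0.

yes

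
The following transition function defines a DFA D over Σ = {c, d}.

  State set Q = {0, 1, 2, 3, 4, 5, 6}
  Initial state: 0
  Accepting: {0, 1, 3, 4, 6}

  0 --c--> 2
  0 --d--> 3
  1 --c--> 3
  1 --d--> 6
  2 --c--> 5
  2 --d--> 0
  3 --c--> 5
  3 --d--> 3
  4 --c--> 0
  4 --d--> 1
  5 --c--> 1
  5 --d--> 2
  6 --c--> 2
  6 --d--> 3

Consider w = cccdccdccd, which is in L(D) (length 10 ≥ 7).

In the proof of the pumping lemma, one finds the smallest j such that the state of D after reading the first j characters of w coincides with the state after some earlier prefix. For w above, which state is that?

State sequence: 0 -c-> 2 -c-> 5 -c-> 1 -d-> 6 -c-> 2 -c-> 5 -d-> 2 -c-> 5 -c-> 1 -d-> 6
First repeat at step 5: 2 was already visited.

The earliest repeat is at step j = 5: D is in 2, which it already visited at step i = 1.
Since D has 7 states, any run of length ≥ 7 visits 7+1 states, so by pigeonhole some state repeats within the first 7 steps — that repeat gives the pumpable loop.

2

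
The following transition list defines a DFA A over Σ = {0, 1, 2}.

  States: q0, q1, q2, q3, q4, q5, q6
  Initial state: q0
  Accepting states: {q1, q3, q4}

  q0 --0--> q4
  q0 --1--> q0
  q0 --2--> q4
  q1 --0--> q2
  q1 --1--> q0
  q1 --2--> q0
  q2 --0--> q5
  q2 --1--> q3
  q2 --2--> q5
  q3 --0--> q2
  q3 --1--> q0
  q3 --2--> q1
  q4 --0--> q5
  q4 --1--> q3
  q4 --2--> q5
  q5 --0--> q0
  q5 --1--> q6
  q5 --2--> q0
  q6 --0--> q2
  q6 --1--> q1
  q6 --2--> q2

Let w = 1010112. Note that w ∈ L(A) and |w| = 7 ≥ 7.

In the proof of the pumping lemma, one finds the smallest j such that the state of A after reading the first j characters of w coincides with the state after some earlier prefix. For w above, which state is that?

State sequence: q0 -1-> q0 -0-> q4 -1-> q3 -0-> q2 -1-> q3 -1-> q0 -2-> q4
First repeat at step 1: q0 was already visited.

The earliest repeat is at step j = 1: A is in q0, which it already visited at step i = 0.
Pumping length from the standard proof: p = 7 (the number of states). The repeated state found above gives |xy| = j ≤ 7 and |y| = j − i ≥ 1.

q0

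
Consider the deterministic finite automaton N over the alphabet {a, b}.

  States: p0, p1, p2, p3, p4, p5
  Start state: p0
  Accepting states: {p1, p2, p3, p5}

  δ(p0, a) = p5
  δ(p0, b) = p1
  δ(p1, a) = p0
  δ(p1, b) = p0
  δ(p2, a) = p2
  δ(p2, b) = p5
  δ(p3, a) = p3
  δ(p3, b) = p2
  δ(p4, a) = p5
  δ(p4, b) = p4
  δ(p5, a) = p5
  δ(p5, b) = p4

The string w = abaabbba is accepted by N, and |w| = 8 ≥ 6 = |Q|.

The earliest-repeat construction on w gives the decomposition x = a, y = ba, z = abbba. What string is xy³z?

xy^3z = a·ba·ba·ba·abbba = abababaabbba.
Reading y = ba takes N from p5 back to p5, so after x·y·y·y the machine is still in p5, and z then leads to the accepting state p5. Hence abababaabbba ∈ L(N).

abababaabbba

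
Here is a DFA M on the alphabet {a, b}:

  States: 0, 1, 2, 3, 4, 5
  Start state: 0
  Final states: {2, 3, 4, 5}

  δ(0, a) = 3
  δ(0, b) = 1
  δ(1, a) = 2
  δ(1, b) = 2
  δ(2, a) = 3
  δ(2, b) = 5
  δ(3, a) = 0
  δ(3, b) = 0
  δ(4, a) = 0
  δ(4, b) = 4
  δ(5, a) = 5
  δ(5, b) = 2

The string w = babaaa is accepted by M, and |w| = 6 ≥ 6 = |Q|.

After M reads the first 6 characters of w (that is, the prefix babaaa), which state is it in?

5

Run of M on the first 6 characters of w = b a b a a a:
  step 0: 0  (start)
  step 1: 1  (read b: 0→1)
  step 2: 2  (read a: 1→2)
  step 3: 5  (read b: 2→5)
  step 4: 5  (read a: 5→5)
  step 5: 5  (read a: 5→5)
  step 6: 5  (read a: 5→5)

After reading 6 characters, M is in state 5.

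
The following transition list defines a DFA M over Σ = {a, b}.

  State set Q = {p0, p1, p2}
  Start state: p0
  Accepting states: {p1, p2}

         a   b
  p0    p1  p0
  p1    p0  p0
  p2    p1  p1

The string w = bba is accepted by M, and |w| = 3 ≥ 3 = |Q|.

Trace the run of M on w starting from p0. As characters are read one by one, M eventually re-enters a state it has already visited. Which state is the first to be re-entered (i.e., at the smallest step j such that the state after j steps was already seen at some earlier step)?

p0

Run of M on w = b b a:
  step 0: p0  (start)
  step 1: p0  (read b: p0→p0)   ← first repeat (p0 seen earlier)
  step 2: p0  (read b: p0→p0)
  step 3: p1  (read a: p0→p1)

The earliest repeat is at step j = 1: M is in p0, which it already visited at step i = 0.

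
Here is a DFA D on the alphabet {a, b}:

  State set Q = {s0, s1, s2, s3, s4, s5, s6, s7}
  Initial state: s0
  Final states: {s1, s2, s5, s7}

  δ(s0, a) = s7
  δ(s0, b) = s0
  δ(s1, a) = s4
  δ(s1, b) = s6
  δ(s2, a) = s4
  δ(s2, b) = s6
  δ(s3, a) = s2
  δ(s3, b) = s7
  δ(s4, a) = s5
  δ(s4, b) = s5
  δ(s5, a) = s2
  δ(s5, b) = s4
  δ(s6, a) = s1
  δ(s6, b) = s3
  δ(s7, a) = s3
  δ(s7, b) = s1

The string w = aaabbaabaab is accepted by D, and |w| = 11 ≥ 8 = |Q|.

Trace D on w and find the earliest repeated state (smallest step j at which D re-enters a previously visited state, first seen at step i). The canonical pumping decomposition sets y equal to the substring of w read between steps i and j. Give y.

abb

Run of D on w = a a a b b a a b a a b:
  step 0: s0  (start)
  step 1: s7  (read a: s0→s7)
  step 2: s3  (read a: s7→s3)
  step 3: s2  (read a: s3→s2)
  step 4: s6  (read b: s2→s6)
  step 5: s3  (read b: s6→s3)   ← first repeat (s3 seen earlier)
  step 6: s2  (read a: s3→s2)
  step 7: s4  (read a: s2→s4)
  step 8: s5  (read b: s4→s5)
  step 9: s2  (read a: s5→s2)
  step 10: s4  (read a: s2→s4)
  step 11: s5  (read b: s4→s5)

So i = 2, j = 5, giving x = w[0:2] = aa, y = w[2:5] = abb, z = w[5:11] = aabaab.
Check: |xy| = 5 ≤ 8 and |y| = 3 ≥ 1. Reading y takes D from s3 back to s3, so every xyⁱz is accepted.
Since D has 8 states, any run of length ≥ 8 visits 8+1 states, so by pigeonhole some state repeats within the first 8 steps — that repeat gives the pumpable loop.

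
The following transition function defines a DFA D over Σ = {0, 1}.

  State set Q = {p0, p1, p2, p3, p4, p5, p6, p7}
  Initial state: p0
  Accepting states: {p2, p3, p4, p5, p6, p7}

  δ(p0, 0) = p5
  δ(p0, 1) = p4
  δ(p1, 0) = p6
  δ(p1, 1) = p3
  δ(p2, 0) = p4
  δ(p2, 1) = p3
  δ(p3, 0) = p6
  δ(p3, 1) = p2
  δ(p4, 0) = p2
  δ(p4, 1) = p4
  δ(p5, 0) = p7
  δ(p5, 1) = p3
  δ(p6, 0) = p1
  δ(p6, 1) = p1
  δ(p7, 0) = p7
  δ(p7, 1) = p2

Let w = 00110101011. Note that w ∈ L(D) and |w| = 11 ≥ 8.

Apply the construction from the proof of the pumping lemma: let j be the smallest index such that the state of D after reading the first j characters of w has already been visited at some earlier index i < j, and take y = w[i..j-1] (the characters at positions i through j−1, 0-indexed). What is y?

10

State sequence: p0 -0-> p5 -0-> p7 -1-> p2 -1-> p3 -0-> p6 -1-> p1 -0-> p6 -1-> p1 -0-> p6 -1-> p1 -1-> p3
First repeat at step 7: p6 was already visited.

So i = 5, j = 7, giving x = w[0:5] = 00110, y = w[5:7] = 10, z = w[7:11] = 1011.
Check: |xy| = 7 ≤ 8 and |y| = 2 ≥ 1. Reading y takes D from p6 back to p6, so every xyⁱz is accepted.
The DFA has 8 states, so the proof of the pumping lemma guarantees a repeated state among the first 8+1 visited; the segment between the two visits is the pumpable y.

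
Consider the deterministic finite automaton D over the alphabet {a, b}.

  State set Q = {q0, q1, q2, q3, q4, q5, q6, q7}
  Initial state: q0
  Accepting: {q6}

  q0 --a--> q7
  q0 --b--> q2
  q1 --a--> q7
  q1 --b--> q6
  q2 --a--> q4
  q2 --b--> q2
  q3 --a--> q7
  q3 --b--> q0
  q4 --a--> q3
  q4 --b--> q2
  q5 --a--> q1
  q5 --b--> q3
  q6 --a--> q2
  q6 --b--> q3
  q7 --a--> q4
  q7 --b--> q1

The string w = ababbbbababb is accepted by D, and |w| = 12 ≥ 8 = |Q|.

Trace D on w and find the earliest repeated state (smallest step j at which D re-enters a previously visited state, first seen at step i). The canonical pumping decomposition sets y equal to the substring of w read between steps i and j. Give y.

Run of D on w = a b a b b b b a b a b b:
  step 0: q0  (start)
  step 1: q7  (read a: q0→q7)
  step 2: q1  (read b: q7→q1)
  step 3: q7  (read a: q1→q7)   ← first repeat (q7 seen earlier)
  step 4: q1  (read b: q7→q1)
  step 5: q6  (read b: q1→q6)
  step 6: q3  (read b: q6→q3)
  step 7: q0  (read b: q3→q0)
  step 8: q7  (read a: q0→q7)
  step 9: q1  (read b: q7→q1)
  step 10: q7  (read a: q1→q7)
  step 11: q1  (read b: q7→q1)
  step 12: q6  (read b: q1→q6)

So i = 1, j = 3, giving x = w[0:1] = a, y = w[1:3] = ba, z = w[3:12] = bbbbababb.
Check: |xy| = 3 ≤ 8 and |y| = 2 ≥ 1. Reading y takes D from q7 back to q7, so every xyⁱz is accepted.

ba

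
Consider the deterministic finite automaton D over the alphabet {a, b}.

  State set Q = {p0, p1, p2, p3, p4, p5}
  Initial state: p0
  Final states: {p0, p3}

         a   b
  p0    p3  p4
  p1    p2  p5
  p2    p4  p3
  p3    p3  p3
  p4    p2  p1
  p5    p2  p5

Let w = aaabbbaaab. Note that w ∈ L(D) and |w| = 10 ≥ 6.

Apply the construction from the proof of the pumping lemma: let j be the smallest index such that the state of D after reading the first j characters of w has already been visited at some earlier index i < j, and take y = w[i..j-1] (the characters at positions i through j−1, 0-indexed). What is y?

a

Run of D on w = a a a b b b a a a b:
  step 0: p0  (start)
  step 1: p3  (read a: p0→p3)
  step 2: p3  (read a: p3→p3)   ← first repeat (p3 seen earlier)
  step 3: p3  (read a: p3→p3)
  step 4: p3  (read b: p3→p3)
  step 5: p3  (read b: p3→p3)
  step 6: p3  (read b: p3→p3)
  step 7: p3  (read a: p3→p3)
  step 8: p3  (read a: p3→p3)
  step 9: p3  (read a: p3→p3)
  step 10: p3  (read b: p3→p3)

So i = 1, j = 2, giving x = w[0:1] = a, y = w[1:2] = a, z = w[2:10] = abbbaaab.
Check: |xy| = 2 ≤ 6 and |y| = 1 ≥ 1. Reading y takes D from p3 back to p3, so every xyⁱz is accepted.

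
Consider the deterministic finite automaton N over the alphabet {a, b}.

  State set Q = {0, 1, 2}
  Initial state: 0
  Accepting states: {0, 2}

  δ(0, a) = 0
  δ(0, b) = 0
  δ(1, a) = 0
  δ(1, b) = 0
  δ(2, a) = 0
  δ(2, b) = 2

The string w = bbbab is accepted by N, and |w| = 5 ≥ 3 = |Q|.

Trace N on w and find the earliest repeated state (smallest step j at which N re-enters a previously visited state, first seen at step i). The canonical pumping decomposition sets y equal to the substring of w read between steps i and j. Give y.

State sequence: 0 -b-> 0 -b-> 0 -b-> 0 -a-> 0 -b-> 0
First repeat at step 1: 0 was already visited.

So i = 0, j = 1, giving x = w[0:0] = ε, y = w[0:1] = b, z = w[1:5] = bbab.
Check: |xy| = 1 ≤ 3 and |y| = 1 ≥ 1. Reading y takes N from 0 back to 0, so every xyⁱz is accepted.
Pumping length from the standard proof: p = 3 (the number of states). The repeated state found above gives |xy| = j ≤ 3 and |y| = j − i ≥ 1.

b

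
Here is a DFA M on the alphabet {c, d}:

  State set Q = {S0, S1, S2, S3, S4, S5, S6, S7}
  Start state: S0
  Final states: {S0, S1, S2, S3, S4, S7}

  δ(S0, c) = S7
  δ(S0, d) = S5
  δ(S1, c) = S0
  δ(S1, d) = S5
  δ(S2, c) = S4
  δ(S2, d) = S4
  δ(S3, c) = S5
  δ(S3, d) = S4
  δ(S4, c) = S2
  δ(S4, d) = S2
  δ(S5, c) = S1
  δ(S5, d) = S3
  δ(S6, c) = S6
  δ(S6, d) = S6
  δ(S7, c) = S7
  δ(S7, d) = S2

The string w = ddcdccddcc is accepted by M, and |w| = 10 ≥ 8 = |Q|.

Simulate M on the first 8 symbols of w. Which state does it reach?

State sequence: S0 -d-> S5 -d-> S3 -c-> S5 -d-> S3 -c-> S5 -c-> S1 -d-> S5 -d-> S3

After reading 8 characters, M is in state S3.
(This kind of state-tracing is the core of the pumping-lemma construction: with 8 states, pigeonhole forces a repeat within the first 8 steps.)

S3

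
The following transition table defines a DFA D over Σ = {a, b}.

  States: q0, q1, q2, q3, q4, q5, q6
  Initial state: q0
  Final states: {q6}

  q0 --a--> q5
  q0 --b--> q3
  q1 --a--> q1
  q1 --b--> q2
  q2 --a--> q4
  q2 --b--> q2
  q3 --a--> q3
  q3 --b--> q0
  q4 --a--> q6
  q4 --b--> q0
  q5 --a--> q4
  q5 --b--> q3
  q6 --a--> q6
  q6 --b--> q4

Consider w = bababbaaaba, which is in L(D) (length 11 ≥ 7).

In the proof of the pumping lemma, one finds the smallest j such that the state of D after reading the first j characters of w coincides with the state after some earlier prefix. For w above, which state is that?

State sequence: q0 -b-> q3 -a-> q3 -b-> q0 -a-> q5 -b-> q3 -b-> q0 -a-> q5 -a-> q4 -a-> q6 -b-> q4 -a-> q6
First repeat at step 2: q3 was already visited.

The earliest repeat is at step j = 2: D is in q3, which it already visited at step i = 1.
Since D has 7 states, any run of length ≥ 7 visits 7+1 states, so by pigeonhole some state repeats within the first 7 steps — that repeat gives the pumpable loop.

q3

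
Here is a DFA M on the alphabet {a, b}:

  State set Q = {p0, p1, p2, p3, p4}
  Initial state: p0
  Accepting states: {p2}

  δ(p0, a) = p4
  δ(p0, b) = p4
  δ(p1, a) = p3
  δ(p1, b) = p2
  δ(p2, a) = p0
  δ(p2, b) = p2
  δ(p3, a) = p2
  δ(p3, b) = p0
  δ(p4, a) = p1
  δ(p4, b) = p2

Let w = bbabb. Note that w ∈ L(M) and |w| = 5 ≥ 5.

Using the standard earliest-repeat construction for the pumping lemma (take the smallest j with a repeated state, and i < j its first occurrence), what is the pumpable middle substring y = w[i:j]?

Run of M on w = b b a b b:
  step 0: p0  (start)
  step 1: p4  (read b: p0→p4)
  step 2: p2  (read b: p4→p2)
  step 3: p0  (read a: p2→p0)   ← first repeat (p0 seen earlier)
  step 4: p4  (read b: p0→p4)
  step 5: p2  (read b: p4→p2)

So i = 0, j = 3, giving x = w[0:0] = ε, y = w[0:3] = bba, z = w[3:5] = bb.
Check: |xy| = 3 ≤ 5 and |y| = 3 ≥ 1. Reading y takes M from p0 back to p0, so every xyⁱz is accepted.

bba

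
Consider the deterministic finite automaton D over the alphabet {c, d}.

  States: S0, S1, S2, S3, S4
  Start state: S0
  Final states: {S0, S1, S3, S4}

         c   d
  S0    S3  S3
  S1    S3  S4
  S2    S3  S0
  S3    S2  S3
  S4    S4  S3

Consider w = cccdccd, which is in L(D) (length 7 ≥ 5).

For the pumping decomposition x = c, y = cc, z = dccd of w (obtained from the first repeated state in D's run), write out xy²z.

cccccdccd

xy^2z = c·cc·cc·dccd = cccccdccd.
Reading y = cc takes D from S3 back to S3, so after x·y·y the machine is still in S3, and z then leads to the accepting state S3. Hence cccccdccd ∈ L(D).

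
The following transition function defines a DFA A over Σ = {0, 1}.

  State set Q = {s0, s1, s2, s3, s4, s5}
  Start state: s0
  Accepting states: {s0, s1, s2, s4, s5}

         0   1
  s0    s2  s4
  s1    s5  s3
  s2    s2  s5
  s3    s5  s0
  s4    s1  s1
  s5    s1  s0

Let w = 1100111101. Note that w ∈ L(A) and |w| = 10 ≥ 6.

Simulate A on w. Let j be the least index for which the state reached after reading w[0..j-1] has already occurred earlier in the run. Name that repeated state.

s1

State sequence: s0 -1-> s4 -1-> s1 -0-> s5 -0-> s1 -1-> s3 -1-> s0 -1-> s4 -1-> s1 -0-> s5 -1-> s0
First repeat at step 4: s1 was already visited.

The earliest repeat is at step j = 4: A is in s1, which it already visited at step i = 2.
Pumping length from the standard proof: p = 6 (the number of states). The repeated state found above gives |xy| = j ≤ 6 and |y| = j − i ≥ 1.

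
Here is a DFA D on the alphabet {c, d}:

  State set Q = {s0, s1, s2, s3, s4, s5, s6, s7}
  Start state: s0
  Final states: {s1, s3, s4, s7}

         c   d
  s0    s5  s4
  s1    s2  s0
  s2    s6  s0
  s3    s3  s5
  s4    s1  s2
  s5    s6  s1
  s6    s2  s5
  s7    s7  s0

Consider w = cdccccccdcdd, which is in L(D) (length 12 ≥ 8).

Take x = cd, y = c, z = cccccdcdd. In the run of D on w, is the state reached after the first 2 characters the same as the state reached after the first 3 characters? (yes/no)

Run of D on the first 3 characters of w = c d c:
  step 0: s0  (start)
  step 1: s5  (read c: s0→s5)
  step 2: s1  (read d: s5→s1)
  step 3: s2  (read c: s1→s2)

After x (step 2): s1. After xy (step 3): s2.
They differ (s1 ≠ s2), so y is not a cycle from the state after x; this split is not the one the pumping-lemma construction produces, and pumping y need not keep the string in L(D).

no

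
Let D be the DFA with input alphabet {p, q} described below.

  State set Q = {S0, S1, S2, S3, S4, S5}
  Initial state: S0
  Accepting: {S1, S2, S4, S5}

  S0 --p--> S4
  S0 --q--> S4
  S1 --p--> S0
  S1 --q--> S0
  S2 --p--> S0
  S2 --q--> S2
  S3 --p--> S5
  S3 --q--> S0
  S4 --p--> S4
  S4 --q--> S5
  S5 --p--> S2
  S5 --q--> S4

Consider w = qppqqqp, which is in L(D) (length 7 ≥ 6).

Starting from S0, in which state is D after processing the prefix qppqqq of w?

Run of D on the first 6 characters of w = q p p q q q:
  step 0: S0  (start)
  step 1: S4  (read q: S0→S4)
  step 2: S4  (read p: S4→S4)
  step 3: S4  (read p: S4→S4)
  step 4: S5  (read q: S4→S5)
  step 5: S4  (read q: S5→S4)
  step 6: S5  (read q: S4→S5)

After reading 6 characters, D is in state S5.
(This kind of state-tracing is the core of the pumping-lemma construction: with 6 states, pigeonhole forces a repeat within the first 6 steps.)

S5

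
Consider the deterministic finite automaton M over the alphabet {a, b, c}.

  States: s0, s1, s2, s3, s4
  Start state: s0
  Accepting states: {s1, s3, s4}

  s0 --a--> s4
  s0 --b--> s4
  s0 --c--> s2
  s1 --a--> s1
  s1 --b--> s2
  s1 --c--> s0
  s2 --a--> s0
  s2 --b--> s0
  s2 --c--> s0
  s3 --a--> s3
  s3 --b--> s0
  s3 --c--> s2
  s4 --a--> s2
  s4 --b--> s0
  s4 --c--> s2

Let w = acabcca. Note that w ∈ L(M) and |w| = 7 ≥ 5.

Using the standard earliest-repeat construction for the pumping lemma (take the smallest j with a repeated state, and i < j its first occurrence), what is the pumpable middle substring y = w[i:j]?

State sequence: s0 -a-> s4 -c-> s2 -a-> s0 -b-> s4 -c-> s2 -c-> s0 -a-> s4
First repeat at step 3: s0 was already visited.

So i = 0, j = 3, giving x = w[0:0] = ε, y = w[0:3] = aca, z = w[3:7] = bcca.
Check: |xy| = 3 ≤ 5 and |y| = 3 ≥ 1. Reading y takes M from s0 back to s0, so every xyⁱz is accepted.

aca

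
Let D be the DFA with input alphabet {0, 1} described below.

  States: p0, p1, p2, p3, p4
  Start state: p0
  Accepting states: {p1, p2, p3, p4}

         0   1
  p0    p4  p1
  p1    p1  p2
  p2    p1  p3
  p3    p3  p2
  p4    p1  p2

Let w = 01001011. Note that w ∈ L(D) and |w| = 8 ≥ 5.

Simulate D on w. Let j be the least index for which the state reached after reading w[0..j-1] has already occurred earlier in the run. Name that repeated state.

State sequence: p0 -0-> p4 -1-> p2 -0-> p1 -0-> p1 -1-> p2 -0-> p1 -1-> p2 -1-> p3
First repeat at step 4: p1 was already visited.

The earliest repeat is at step j = 4: D is in p1, which it already visited at step i = 3.
With |Q| = 5, pigeonhole forces a state repeat no later than step 5; the substring read between the first and second visits to that state can be pumped.

p1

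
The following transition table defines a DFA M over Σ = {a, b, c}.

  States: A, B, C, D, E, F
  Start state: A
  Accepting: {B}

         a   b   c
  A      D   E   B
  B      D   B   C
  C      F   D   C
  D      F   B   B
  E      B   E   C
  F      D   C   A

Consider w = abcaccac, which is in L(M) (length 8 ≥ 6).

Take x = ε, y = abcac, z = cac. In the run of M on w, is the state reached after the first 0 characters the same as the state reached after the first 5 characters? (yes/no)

yes

State sequence: A -a-> D -b-> B -c-> C -a-> F -c-> A

After x (step 0): A. After xy (step 5): A.
They match, so y = abcac drives M around a cycle from A back to itself; pumping y any number of times keeps M in A before reading z, and xyⁱz ∈ L(M) for every i ≥ 0.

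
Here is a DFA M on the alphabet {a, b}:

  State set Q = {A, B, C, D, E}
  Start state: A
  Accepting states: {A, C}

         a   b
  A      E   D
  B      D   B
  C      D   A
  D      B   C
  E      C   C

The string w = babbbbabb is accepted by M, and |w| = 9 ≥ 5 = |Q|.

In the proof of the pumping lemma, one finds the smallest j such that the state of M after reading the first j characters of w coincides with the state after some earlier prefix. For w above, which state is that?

State sequence: A -b-> D -a-> B -b-> B -b-> B -b-> B -b-> B -a-> D -b-> C -b-> A
First repeat at step 3: B was already visited.

The earliest repeat is at step j = 3: M is in B, which it already visited at step i = 2.

B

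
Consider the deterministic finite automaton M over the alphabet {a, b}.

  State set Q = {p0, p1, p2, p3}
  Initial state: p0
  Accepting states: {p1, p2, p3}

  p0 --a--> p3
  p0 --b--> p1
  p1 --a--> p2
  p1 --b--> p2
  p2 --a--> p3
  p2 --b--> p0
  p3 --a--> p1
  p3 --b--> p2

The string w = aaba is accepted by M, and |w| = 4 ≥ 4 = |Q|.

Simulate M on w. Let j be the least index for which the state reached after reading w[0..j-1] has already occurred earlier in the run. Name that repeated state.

State sequence: p0 -a-> p3 -a-> p1 -b-> p2 -a-> p3
First repeat at step 4: p3 was already visited.

The earliest repeat is at step j = 4: M is in p3, which it already visited at step i = 1.
Since M has 4 states, any run of length ≥ 4 visits 4+1 states, so by pigeonhole some state repeats within the first 4 steps — that repeat gives the pumpable loop.

p3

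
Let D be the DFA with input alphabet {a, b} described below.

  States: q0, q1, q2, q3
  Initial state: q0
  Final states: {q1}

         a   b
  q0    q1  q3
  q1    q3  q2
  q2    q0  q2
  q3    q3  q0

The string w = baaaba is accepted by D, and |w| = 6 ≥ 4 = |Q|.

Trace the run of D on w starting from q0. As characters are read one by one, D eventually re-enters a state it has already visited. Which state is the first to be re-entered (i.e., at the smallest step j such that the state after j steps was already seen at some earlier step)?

q3

Run of D on w = b a a a b a:
  step 0: q0  (start)
  step 1: q3  (read b: q0→q3)
  step 2: q3  (read a: q3→q3)   ← first repeat (q3 seen earlier)
  step 3: q3  (read a: q3→q3)
  step 4: q3  (read a: q3→q3)
  step 5: q0  (read b: q3→q0)
  step 6: q1  (read a: q0→q1)

The earliest repeat is at step j = 2: D is in q3, which it already visited at step i = 1.
Pumping length from the standard proof: p = 4 (the number of states). The repeated state found above gives |xy| = j ≤ 4 and |y| = j − i ≥ 1.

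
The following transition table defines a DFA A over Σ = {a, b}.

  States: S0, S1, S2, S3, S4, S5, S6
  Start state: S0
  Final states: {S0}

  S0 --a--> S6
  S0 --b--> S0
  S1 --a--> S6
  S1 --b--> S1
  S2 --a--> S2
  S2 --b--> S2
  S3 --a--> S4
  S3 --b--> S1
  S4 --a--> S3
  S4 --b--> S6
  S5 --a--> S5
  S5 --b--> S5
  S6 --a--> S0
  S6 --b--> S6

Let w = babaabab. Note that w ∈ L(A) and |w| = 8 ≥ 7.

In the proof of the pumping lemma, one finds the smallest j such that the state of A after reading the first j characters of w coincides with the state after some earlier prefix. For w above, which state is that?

State sequence: S0 -b-> S0 -a-> S6 -b-> S6 -a-> S0 -a-> S6 -b-> S6 -a-> S0 -b-> S0
First repeat at step 1: S0 was already visited.

The earliest repeat is at step j = 1: A is in S0, which it already visited at step i = 0.

S0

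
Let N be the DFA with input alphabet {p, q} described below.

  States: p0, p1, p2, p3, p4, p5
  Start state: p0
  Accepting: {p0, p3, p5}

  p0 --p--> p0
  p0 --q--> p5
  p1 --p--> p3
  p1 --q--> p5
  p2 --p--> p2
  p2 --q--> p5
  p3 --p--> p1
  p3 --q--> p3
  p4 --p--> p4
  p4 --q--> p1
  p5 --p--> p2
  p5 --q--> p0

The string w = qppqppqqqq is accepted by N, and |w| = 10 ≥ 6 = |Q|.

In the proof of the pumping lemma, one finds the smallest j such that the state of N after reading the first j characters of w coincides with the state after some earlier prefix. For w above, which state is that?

p2

Run of N on w = q p p q p p q q q q:
  step 0: p0  (start)
  step 1: p5  (read q: p0→p5)
  step 2: p2  (read p: p5→p2)
  step 3: p2  (read p: p2→p2)   ← first repeat (p2 seen earlier)
  step 4: p5  (read q: p2→p5)
  step 5: p2  (read p: p5→p2)
  step 6: p2  (read p: p2→p2)
  step 7: p5  (read q: p2→p5)
  step 8: p0  (read q: p5→p0)
  step 9: p5  (read q: p0→p5)
  step 10: p0  (read q: p5→p0)

The earliest repeat is at step j = 3: N is in p2, which it already visited at step i = 2.
Pumping length from the standard proof: p = 6 (the number of states). The repeated state found above gives |xy| = j ≤ 6 and |y| = j − i ≥ 1.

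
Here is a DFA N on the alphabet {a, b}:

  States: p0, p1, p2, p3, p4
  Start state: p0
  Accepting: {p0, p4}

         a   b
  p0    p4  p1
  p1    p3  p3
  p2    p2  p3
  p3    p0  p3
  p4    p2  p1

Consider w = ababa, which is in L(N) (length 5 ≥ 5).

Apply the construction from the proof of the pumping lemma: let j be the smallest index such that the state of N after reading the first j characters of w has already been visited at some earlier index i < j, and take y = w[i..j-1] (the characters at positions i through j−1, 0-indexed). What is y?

Run of N on w = a b a b a:
  step 0: p0  (start)
  step 1: p4  (read a: p0→p4)
  step 2: p1  (read b: p4→p1)
  step 3: p3  (read a: p1→p3)
  step 4: p3  (read b: p3→p3)   ← first repeat (p3 seen earlier)
  step 5: p0  (read a: p3→p0)

So i = 3, j = 4, giving x = w[0:3] = aba, y = w[3:4] = b, z = w[4:5] = a.
Check: |xy| = 4 ≤ 5 and |y| = 1 ≥ 1. Reading y takes N from p3 back to p3, so every xyⁱz is accepted.

b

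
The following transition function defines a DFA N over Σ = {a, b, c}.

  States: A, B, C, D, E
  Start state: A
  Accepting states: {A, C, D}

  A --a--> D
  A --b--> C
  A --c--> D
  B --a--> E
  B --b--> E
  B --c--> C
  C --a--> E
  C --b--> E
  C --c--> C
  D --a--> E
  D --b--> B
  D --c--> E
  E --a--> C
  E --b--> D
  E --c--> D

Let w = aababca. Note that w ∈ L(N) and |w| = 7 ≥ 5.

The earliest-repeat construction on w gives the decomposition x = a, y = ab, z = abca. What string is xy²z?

xy^2z = a·ab·ab·abca = aabababca.
Reading y = ab takes N from D back to D, so after x·y·y the machine is still in D, and z then leads to the accepting state C. Hence aabababca ∈ L(N).

aabababca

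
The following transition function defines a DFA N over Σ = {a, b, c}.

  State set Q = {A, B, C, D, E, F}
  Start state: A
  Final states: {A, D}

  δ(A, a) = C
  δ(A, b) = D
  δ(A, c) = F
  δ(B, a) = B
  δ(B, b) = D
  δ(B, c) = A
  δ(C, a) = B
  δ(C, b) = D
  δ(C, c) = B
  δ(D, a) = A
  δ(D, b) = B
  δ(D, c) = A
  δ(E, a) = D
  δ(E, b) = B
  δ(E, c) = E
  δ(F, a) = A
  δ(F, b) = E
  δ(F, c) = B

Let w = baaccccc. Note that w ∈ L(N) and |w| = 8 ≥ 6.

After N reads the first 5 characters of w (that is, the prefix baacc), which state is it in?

A

State sequence: A -b-> D -a-> A -a-> C -c-> B -c-> A

After reading 5 characters, N is in state A.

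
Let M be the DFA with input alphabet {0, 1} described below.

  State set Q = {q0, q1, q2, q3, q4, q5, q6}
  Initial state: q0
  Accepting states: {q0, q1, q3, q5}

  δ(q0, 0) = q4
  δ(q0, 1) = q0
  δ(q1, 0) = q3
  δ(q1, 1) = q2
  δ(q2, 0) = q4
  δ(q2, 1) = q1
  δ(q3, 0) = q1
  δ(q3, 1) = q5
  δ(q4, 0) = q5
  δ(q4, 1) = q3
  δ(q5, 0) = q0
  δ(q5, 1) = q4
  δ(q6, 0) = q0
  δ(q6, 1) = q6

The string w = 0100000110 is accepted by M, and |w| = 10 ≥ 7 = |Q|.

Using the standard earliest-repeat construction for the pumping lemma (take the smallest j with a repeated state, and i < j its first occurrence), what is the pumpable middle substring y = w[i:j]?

State sequence: q0 -0-> q4 -1-> q3 -0-> q1 -0-> q3 -0-> q1 -0-> q3 -0-> q1 -1-> q2 -1-> q1 -0-> q3
First repeat at step 4: q3 was already visited.

So i = 2, j = 4, giving x = w[0:2] = 01, y = w[2:4] = 00, z = w[4:10] = 000110.
Check: |xy| = 4 ≤ 7 and |y| = 2 ≥ 1. Reading y takes M from q3 back to q3, so every xyⁱz is accepted.
With |Q| = 7, pigeonhole forces a state repeat no later than step 7; the substring read between the first and second visits to that state can be pumped.

00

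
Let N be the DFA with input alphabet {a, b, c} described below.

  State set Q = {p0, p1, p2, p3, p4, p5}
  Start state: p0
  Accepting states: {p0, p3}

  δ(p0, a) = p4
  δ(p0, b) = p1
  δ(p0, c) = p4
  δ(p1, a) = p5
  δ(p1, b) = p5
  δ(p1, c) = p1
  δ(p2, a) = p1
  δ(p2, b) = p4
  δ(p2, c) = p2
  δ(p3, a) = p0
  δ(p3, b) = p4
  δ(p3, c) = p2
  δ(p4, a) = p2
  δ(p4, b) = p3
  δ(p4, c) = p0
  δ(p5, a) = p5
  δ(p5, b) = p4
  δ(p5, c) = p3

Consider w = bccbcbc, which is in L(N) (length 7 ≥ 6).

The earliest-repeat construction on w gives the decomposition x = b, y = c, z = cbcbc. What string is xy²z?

bcccbcbc

xy^2z = b·c·c·cbcbc = bcccbcbc.
Reading y = c takes N from p1 back to p1, so after x·y·y the machine is still in p1, and z then leads to the accepting state p0. Hence bcccbcbc ∈ L(N).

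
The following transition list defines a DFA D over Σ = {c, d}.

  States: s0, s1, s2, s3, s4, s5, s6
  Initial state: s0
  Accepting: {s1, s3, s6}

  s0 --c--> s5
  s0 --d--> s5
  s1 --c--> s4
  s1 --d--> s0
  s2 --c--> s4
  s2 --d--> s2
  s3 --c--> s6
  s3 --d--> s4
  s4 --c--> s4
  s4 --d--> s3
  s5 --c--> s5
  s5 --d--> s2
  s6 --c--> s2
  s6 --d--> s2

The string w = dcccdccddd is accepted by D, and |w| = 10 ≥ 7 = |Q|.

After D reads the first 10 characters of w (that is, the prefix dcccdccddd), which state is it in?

s3

Run of D on the first 10 characters of w = d c c c d c c d d d:
  step 0: s0  (start)
  step 1: s5  (read d: s0→s5)
  step 2: s5  (read c: s5→s5)
  step 3: s5  (read c: s5→s5)
  step 4: s5  (read c: s5→s5)
  step 5: s2  (read d: s5→s2)
  step 6: s4  (read c: s2→s4)
  step 7: s4  (read c: s4→s4)
  step 8: s3  (read d: s4→s3)
  step 9: s4  (read d: s3→s4)
  step 10: s3  (read d: s4→s3)

After reading 10 characters, D is in state s3.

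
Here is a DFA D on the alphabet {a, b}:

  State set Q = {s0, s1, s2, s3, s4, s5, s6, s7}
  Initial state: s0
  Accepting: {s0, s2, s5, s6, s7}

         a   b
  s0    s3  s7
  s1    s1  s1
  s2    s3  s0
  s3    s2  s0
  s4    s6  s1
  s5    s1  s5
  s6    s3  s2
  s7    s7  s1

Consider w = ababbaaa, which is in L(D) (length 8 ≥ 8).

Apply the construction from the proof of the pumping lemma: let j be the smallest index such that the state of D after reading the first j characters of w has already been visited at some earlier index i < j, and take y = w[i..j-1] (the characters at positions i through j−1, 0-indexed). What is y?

State sequence: s0 -a-> s3 -b-> s0 -a-> s3 -b-> s0 -b-> s7 -a-> s7 -a-> s7 -a-> s7
First repeat at step 2: s0 was already visited.

So i = 0, j = 2, giving x = w[0:0] = ε, y = w[0:2] = ab, z = w[2:8] = abbaaa.
Check: |xy| = 2 ≤ 8 and |y| = 2 ≥ 1. Reading y takes D from s0 back to s0, so every xyⁱz is accepted.
With |Q| = 8, pigeonhole forces a state repeat no later than step 8; the substring read between the first and second visits to that state can be pumped.

ab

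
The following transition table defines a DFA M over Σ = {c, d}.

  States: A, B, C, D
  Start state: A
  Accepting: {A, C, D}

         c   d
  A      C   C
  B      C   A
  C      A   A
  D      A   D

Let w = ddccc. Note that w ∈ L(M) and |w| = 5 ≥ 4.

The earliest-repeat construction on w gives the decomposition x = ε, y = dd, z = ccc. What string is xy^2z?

ddddccc

xy^2z = ε·dd·dd·ccc = ddddccc.
Reading y = dd takes M from A back to A, so after x·y·y the machine is still in A, and z then leads to the accepting state C. Hence ddddccc ∈ L(M).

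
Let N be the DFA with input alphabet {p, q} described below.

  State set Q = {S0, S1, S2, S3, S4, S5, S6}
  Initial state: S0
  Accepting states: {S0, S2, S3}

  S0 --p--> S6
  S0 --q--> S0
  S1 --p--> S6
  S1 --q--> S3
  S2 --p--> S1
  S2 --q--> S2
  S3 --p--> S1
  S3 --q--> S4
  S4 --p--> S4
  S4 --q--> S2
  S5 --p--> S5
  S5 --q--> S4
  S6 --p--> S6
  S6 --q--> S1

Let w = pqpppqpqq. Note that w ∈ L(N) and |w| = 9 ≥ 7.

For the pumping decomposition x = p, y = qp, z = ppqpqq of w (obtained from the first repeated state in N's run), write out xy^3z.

xy^3z = p·qp·qp·qp·ppqpqq = pqpqpqpppqpqq.
Reading y = qp takes N from S6 back to S6, so after x·y·y·y the machine is still in S6, and z then leads to the accepting state S3. Hence pqpqpqpppqpqq ∈ L(N).

pqpqpqpppqpqq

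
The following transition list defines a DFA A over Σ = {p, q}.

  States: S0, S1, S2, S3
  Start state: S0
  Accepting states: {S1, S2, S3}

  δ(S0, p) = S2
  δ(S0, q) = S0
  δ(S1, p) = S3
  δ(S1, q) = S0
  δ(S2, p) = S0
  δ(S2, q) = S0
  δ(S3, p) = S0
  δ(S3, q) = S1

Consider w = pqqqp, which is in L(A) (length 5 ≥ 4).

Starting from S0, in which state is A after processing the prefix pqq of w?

S0

Run of A on the first 3 characters of w = p q q:
  step 0: S0  (start)
  step 1: S2  (read p: S0→S2)
  step 2: S0  (read q: S2→S0)
  step 3: S0  (read q: S0→S0)

After reading 3 characters, A is in state S0.
(This kind of state-tracing is the core of the pumping-lemma construction: with 4 states, pigeonhole forces a repeat within the first 4 steps.)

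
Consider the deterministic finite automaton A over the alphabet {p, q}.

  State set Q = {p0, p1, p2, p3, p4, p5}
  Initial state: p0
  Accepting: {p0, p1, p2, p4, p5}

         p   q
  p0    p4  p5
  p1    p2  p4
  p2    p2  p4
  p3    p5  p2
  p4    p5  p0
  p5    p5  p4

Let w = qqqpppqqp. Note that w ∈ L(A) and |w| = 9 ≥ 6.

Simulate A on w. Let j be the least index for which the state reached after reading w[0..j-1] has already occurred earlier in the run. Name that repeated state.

Run of A on w = q q q p p p q q p:
  step 0: p0  (start)
  step 1: p5  (read q: p0→p5)
  step 2: p4  (read q: p5→p4)
  step 3: p0  (read q: p4→p0)   ← first repeat (p0 seen earlier)
  step 4: p4  (read p: p0→p4)
  step 5: p5  (read p: p4→p5)
  step 6: p5  (read p: p5→p5)
  step 7: p4  (read q: p5→p4)
  step 8: p0  (read q: p4→p0)
  step 9: p4  (read p: p0→p4)

The earliest repeat is at step j = 3: A is in p0, which it already visited at step i = 0.

p0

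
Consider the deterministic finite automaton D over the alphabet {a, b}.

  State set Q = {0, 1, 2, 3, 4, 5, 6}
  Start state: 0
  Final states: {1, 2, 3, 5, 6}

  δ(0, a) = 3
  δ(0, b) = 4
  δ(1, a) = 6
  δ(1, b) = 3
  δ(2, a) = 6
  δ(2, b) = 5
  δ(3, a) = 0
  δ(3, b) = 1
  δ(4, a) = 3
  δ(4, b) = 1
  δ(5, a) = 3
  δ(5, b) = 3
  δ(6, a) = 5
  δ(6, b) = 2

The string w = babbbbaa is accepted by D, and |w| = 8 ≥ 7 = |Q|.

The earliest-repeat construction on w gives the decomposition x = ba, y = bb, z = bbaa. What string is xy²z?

xy^2z = ba·bb·bb·bbaa = babbbbbbaa.
Reading y = bb takes D from 3 back to 3, so after x·y·y the machine is still in 3, and z then leads to the accepting state 3. Hence babbbbbbaa ∈ L(D).

babbbbbbaa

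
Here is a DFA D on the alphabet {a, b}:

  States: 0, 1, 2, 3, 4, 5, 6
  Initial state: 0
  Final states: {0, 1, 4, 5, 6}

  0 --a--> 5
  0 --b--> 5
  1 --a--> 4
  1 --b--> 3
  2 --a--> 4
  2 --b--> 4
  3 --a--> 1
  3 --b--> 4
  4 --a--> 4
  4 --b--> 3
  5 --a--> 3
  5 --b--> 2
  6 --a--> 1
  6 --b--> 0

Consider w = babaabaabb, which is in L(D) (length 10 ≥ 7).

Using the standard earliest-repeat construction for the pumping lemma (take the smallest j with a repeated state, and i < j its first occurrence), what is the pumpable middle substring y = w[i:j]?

a

State sequence: 0 -b-> 5 -a-> 3 -b-> 4 -a-> 4 -a-> 4 -b-> 3 -a-> 1 -a-> 4 -b-> 3 -b-> 4
First repeat at step 4: 4 was already visited.

So i = 3, j = 4, giving x = w[0:3] = bab, y = w[3:4] = a, z = w[4:10] = abaabb.
Check: |xy| = 4 ≤ 7 and |y| = 1 ≥ 1. Reading y takes D from 4 back to 4, so every xyⁱz is accepted.
Pumping length from the standard proof: p = 7 (the number of states). The repeated state found above gives |xy| = j ≤ 7 and |y| = j − i ≥ 1.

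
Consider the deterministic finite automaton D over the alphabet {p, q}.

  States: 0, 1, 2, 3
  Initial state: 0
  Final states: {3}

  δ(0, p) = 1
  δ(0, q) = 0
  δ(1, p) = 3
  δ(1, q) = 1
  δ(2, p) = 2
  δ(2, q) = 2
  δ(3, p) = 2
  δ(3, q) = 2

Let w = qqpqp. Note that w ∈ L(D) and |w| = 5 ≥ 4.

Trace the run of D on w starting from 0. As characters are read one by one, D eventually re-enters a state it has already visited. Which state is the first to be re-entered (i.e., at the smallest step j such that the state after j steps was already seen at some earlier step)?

0

State sequence: 0 -q-> 0 -q-> 0 -p-> 1 -q-> 1 -p-> 3
First repeat at step 1: 0 was already visited.

The earliest repeat is at step j = 1: D is in 0, which it already visited at step i = 0.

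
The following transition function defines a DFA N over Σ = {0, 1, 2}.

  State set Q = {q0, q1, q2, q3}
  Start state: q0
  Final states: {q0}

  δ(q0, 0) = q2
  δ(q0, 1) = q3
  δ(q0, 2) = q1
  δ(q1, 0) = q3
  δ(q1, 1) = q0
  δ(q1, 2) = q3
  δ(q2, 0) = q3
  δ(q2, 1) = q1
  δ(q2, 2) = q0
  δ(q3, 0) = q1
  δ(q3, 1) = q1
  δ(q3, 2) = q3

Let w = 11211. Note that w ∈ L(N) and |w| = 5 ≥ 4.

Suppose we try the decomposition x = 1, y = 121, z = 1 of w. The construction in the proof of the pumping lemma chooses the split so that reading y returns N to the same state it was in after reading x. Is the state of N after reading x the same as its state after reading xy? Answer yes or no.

no

Run of N on the first 4 characters of w = 1 1 2 1:
  step 0: q0  (start)
  step 1: q3  (read 1: q0→q3)
  step 2: q1  (read 1: q3→q1)
  step 3: q3  (read 2: q1→q3)
  step 4: q1  (read 1: q3→q1)

After x (step 1): q3. After xy (step 4): q1.
They differ (q3 ≠ q1), so y is not a cycle from the state after x; this split is not the one the pumping-lemma construction produces, and pumping y need not keep the string in L(N).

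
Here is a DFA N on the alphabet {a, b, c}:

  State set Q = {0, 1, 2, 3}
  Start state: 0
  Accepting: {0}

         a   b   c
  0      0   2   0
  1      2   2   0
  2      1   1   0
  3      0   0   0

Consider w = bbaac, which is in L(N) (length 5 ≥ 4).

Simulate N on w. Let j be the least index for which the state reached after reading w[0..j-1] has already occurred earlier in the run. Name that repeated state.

Run of N on w = b b a a c:
  step 0: 0  (start)
  step 1: 2  (read b: 0→2)
  step 2: 1  (read b: 2→1)
  step 3: 2  (read a: 1→2)   ← first repeat (2 seen earlier)
  step 4: 1  (read a: 2→1)
  step 5: 0  (read c: 1→0)

The earliest repeat is at step j = 3: N is in 2, which it already visited at step i = 1.

2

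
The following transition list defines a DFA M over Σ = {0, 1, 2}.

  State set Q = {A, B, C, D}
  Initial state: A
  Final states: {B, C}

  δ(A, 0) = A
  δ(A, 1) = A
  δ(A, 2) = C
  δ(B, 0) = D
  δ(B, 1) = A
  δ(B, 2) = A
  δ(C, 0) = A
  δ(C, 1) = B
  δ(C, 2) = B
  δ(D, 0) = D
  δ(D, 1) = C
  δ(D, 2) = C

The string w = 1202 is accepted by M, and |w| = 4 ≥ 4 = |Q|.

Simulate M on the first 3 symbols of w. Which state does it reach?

Run of M on the first 3 characters of w = 1 2 0:
  step 0: A  (start)
  step 1: A  (read 1: A→A)
  step 2: C  (read 2: A→C)
  step 3: A  (read 0: C→A)

After reading 3 characters, M is in state A.

A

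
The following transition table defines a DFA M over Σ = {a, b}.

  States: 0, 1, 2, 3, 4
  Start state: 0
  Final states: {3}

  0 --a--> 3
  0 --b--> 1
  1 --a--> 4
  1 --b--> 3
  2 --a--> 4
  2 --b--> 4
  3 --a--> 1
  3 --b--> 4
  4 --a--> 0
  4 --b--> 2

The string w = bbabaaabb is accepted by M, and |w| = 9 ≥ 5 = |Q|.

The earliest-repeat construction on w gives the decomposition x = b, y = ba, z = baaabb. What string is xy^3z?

xy^3z = b·ba·ba·ba·baaabb = bbabababaaabb.
Reading y = ba takes M from 1 back to 1, so after x·y·y·y the machine is still in 1, and z then leads to the accepting state 3. Hence bbabababaaabb ∈ L(M).

bbabababaaabb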